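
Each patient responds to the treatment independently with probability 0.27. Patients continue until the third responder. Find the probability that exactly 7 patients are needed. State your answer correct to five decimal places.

Y = trial on which the third success occurs; negative binomial, r=3, p=0.27.
P(Y=7) = C(6,2) · p^3 · (1−p)^4
= 15 · 0.019683 · 0.28398 = 0.0838444

0.08384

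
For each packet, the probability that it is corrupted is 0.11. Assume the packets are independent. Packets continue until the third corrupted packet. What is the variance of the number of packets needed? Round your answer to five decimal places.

220.66116

Y = total packets until the third success; negative binomial with r=3, p=0.11.
Var(Y) = r(1−p)/p² = 3·0.89 / 0.11² = 220.6611570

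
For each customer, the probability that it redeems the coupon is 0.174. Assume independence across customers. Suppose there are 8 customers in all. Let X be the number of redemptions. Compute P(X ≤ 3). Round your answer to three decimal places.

X ~ Binomial(8, 0.174); P(X ≤ 3) = Σ C(8,k) p^k (1−p)^(8−k) over k:
  k=0: C(8,0)·0.174^0·0.826^8 = 0.21669
  k=1: C(8,1)·0.174^1·0.826^7 = 0.36517
  k=2: C(8,2)·0.174^2·0.826^6 = 0.26924
  k=3: C(8,3)·0.174^3·0.826^5 = 0.11343
Total = 0.96453

0.965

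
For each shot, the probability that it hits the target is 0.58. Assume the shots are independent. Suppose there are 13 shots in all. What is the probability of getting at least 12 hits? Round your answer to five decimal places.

0.00875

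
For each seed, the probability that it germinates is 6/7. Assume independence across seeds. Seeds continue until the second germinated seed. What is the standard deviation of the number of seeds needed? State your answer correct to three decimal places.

Y = total seeds until the second success; negative binomial with r=2, p=0.857143.
SD(Y) = √[r(1−p)/p²] = √(0.38889) = 0.62361

0.624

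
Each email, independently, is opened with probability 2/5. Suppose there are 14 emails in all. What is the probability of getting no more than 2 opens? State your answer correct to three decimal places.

X ~ Binomial(14, 0.40); P(X ≤ 2) = Σ C(14,k) p^k (1−p)^(14−k) over k:
  k=0: C(14,0)·0.40^0·0.60^14 = 0.00078
  k=1: C(14,1)·0.40^1·0.60^13 = 0.00731
  k=2: C(14,2)·0.40^2·0.60^12 = 0.03169
Total = 0.03979

0.040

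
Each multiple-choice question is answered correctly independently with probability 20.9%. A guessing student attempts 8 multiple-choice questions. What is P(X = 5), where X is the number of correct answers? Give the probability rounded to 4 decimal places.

0.0111

X ~ Binomial(n=8, p=0.209).
P(X=5) = C(8,5) · p^5 · (1−p)^3
= 56 · 0.00039878 · 0.49491 = 0.011052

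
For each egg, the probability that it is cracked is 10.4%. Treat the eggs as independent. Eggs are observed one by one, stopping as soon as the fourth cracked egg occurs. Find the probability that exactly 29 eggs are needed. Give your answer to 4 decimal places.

0.0246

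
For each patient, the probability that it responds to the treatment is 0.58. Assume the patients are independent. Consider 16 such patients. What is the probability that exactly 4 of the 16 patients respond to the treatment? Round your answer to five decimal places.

X ~ Binomial(n=16, p=0.58).
P(X=4) = C(16,4) · p^4 · (1−p)^12
= 1820 · 0.11316 · 3.0129e-05 = 0.0062055

0.00621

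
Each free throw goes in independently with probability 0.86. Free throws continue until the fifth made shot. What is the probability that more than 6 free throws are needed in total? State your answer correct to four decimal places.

Needing more than 6 free throws ⇔ fewer than 5 successes in the first 6. With X ~ Binomial(6, 0.86), P(Y > 6) = P(X ≤ 4).
  k=0: C(6,0)·0.86^0·0.14^6 = 0.000008
  k=1: C(6,1)·0.86^1·0.14^5 = 0.000278
  k=2: C(6,2)·0.86^2·0.14^4 = 0.004262
  k=3: C(6,3)·0.86^3·0.14^3 = 0.034907
  k=4: C(6,4)·0.86^4·0.14^2 = 0.160820
P(X ≤ 4) = 0.200274

0.2003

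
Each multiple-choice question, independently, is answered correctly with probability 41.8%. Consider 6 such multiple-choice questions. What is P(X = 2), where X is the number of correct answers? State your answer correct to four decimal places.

X ~ Binomial(n=6, p=0.418).
P(X=2) = C(6,2) · p^2 · (1−p)^4
= 15 · 0.17472 · 0.11473 = 0.300702

0.3007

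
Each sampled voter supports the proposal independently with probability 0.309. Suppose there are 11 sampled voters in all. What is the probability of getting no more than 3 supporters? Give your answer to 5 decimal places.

X ~ Binomial(11, 0.309); P(X ≤ 3) = Σ C(11,k) p^k (1−p)^(11−k) over k:
  k=0: C(11,0)·0.309^0·0.691^11 = 0.0171498
  k=1: C(11,1)·0.309^1·0.691^10 = 0.0843590
  k=2: C(11,2)·0.309^2·0.691^9 = 0.1886175
  k=3: C(11,3)·0.309^3·0.691^8 = 0.2530368
Total = 0.5431632

0.54316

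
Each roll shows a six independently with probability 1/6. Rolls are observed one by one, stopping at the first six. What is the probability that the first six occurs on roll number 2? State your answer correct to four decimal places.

0.1389

Geometric (trials to first success), p = 0.166667.
P(Y = 2) = (1−p)^1 · p = 0.83333 · 0.166667 = 0.138889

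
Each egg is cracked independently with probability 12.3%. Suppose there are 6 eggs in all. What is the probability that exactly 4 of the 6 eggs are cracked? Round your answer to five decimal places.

X ~ Binomial(n=6, p=0.123).
P(X=4) = C(6,4) · p^4 · (1−p)^2
= 15 · 0.00022889 · 0.76913 = 0.0026407

0.00264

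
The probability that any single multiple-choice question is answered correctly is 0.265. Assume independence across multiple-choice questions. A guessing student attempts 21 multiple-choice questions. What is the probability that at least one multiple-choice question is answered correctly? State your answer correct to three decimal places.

0.998

P(at least one) = 1 − P(none) = 1 − (1 − 0.265)^21
= 1 − 0.00156 = 0.99844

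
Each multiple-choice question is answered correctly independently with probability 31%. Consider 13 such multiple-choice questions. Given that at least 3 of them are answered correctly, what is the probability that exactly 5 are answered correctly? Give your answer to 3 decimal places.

0.231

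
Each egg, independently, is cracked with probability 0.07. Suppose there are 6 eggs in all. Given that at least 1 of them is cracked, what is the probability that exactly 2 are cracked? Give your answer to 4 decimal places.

X ~ Binomial(6, 0.07). Want P(X=2 | X≥1) = P(X=2) / P(X≥1).
P(X=2) = C(6,2)·0.07^2·0.93^4 = 0.054982
P(X≥1) = 1 − 0.646990 = 0.353010
Ratio = 0.054982 / 0.353010 = 0.155752

0.1558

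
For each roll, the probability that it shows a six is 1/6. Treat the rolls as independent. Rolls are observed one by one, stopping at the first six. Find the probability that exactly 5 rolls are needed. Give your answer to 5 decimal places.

Geometric (trials to first success), p = 0.166667.
P(Y = 5) = (1−p)^4 · p = 0.48225 · 0.166667 = 0.0803755

0.08038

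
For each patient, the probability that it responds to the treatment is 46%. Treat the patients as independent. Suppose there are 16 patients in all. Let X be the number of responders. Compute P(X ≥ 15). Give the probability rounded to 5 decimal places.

X ~ Binomial(16, 0.46); P(X ≥ 15) = Σ C(16,k) p^k (1−p)^(16−k) over k:
  k=15: C(16,15)·0.46^15·0.54^1 = 0.0000755
  k=16: C(16,16)·0.46^16·0.54^0 = 0.0000040
Total = 0.0000795

0.00008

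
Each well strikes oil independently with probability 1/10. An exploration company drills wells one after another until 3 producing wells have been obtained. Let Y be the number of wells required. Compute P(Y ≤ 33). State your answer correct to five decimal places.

Finishing within 33 wells ⇔ at least 3 successes in the first 33. With X ~ Binomial(33, 0.10), P(Y ≤ 33) = 1 − P(X ≤ 2).
  k=0: C(33,0)·0.10^0·0.90^33 = 0.0309032
  k=1: C(33,1)·0.10^1·0.90^32 = 0.1133116
  k=2: C(33,2)·0.10^2·0.90^31 = 0.2014428
1 − 0.3456575 = 0.6543425

0.65434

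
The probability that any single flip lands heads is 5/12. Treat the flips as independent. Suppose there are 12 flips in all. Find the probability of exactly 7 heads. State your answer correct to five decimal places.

X ~ Binomial(n=12, p=0.416667).
P(X=7) = C(12,7) · p^7 · (1−p)^5
= 792 · 0.0021803 · 0.067544 = 0.1166354

0.11664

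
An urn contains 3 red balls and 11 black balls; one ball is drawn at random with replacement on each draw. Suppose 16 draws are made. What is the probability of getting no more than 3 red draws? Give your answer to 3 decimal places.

X ~ Binomial(16, 0.214286); P(X ≤ 3) = Σ C(16,k) p^k (1−p)^(16−k) over k:
  k=0: C(16,0)·0.214286^0·0.785714^16 = 0.02110
  k=1: C(16,1)·0.214286^1·0.785714^15 = 0.09206
  k=2: C(16,2)·0.214286^2·0.785714^14 = 0.18831
  k=3: C(16,3)·0.214286^3·0.785714^13 = 0.23967
Total = 0.54114

0.541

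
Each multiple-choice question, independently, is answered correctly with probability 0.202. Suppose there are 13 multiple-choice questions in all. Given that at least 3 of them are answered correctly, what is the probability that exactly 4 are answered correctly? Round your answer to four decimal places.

X ~ Binomial(13, 0.202). Want P(X=4 | X≥3) = P(X=4) / P(X≥3).
P(X=4) = C(13,4)·0.202^4·0.798^9 = 0.156220
P(X≥3) = 1 − 0.053215 − 0.175117 − 0.265968 = 0.505699
Ratio = 0.156220 / 0.505699 = 0.308919

0.3089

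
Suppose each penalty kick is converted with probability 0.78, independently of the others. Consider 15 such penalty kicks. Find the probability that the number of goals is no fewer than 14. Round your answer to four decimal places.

X ~ Binomial(15, 0.78); P(X ≥ 14) = Σ C(15,k) p^k (1−p)^(15−k) over k:
  k=14: C(15,14)·0.78^14·0.22^1 = 0.101821
  k=15: C(15,15)·0.78^15·0.22^0 = 0.024067
Total = 0.125888

0.1259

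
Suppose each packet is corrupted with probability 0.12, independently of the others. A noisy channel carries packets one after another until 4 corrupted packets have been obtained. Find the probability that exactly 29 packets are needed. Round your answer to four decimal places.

0.0278

Y = trial on which the fourth success occurs; negative binomial, r=4, p=0.12.
P(Y=29) = C(28,3) · p^4 · (1−p)^25
= 3276 · 0.00020736 · 0.040932 = 0.027806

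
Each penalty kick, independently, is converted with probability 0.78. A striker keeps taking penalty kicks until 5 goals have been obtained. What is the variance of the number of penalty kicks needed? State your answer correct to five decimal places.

Y = total penalty kicks until the fifth success; negative binomial with r=5, p=0.78.
Var(Y) = r(1−p)/p² = 5·0.22 / 0.78² = 1.8080210

1.80802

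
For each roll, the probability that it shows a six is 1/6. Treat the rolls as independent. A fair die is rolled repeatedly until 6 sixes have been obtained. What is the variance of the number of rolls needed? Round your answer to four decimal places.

Y = total rolls until the sixth success; negative binomial with r=6, p=0.166667.
Var(Y) = r(1−p)/p² = 6·0.833333 / 0.166667² = 180.000000

180.0000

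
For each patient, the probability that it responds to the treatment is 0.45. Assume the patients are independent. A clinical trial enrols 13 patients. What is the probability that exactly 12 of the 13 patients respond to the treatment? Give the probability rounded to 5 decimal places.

0.00049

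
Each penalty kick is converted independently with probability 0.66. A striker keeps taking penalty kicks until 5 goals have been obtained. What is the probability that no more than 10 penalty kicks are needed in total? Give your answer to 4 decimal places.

Finishing within 10 penalty kicks ⇔ at least 5 successes in the first 10. With X ~ Binomial(10, 0.66), P(Y ≤ 10) = 1 − P(X ≤ 4).
  k=0: C(10,0)·0.66^0·0.34^10 = 0.000021
  k=1: C(10,1)·0.66^1·0.34^9 = 0.000401
  k=2: C(10,2)·0.66^2·0.34^8 = 0.003501
  k=3: C(10,3)·0.66^3·0.34^7 = 0.018120
  k=4: C(10,4)·0.66^4·0.34^6 = 0.061556
1 − 0.083598 = 0.916402

0.9164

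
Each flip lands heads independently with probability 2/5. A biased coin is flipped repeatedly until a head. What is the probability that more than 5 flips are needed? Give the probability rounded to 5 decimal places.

0.07776

Y = number of flips to the first success; geometric, p = 0.40.
P(Y > 5) = P(first 5 all fail) = (1−p)^5 = 0.0777600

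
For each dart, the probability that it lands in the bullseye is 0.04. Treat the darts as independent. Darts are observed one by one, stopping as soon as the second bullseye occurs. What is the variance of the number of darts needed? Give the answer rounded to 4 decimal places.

1200.0000

Y = total darts until the second success; negative binomial with r=2, p=0.04.
Var(Y) = r(1−p)/p² = 2·0.96 / 0.04² = 1200.000000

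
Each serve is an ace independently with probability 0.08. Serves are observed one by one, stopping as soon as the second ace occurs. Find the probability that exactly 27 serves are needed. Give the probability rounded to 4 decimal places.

0.0207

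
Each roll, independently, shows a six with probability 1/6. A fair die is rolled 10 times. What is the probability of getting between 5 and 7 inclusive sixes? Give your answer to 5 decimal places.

X ~ Binomial(10, 0.166667); P(5 ≤ X ≤ 7) = Σ C(10,k) p^k (1−p)^(10−k) over k:
  k=5: C(10,5)·0.166667^5·0.833333^5 = 0.0130238
  k=6: C(10,6)·0.166667^6·0.833333^4 = 0.0021706
  k=7: C(10,7)·0.166667^7·0.833333^3 = 0.0002481
Total = 0.0154425

0.01544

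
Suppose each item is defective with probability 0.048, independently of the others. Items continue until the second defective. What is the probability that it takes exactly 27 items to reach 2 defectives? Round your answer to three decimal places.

Y = trial on which the second success occurs; negative binomial, r=2, p=0.048.
P(Y=27) = C(26,1) · p^2 · (1−p)^25
= 26 · 0.002304 · 0.29236 = 0.01751

0.018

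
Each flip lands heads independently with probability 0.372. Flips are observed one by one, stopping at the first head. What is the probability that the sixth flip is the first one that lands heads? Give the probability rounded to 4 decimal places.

Geometric (trials to first success), p = 0.372.
P(Y = 6) = (1−p)^5 · p = 0.097678 · 0.372 = 0.036336

0.0363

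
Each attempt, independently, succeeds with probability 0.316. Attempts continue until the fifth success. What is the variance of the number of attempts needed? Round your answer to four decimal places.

Y = total attempts until the fifth success; negative binomial with r=5, p=0.316.
Var(Y) = r(1−p)/p² = 5·0.684 / 0.316² = 34.249319

34.2493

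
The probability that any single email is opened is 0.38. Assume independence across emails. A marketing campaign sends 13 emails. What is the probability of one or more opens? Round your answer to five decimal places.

0.99800

P(at least one) = 1 − P(none) = 1 − (1 − 0.38)^13
= 1 − 0.0020003 = 0.9979997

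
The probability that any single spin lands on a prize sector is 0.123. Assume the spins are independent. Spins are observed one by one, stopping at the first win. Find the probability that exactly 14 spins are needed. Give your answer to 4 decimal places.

0.0223

Geometric (trials to first success), p = 0.123.
P(Y = 14) = (1−p)^13 · p = 0.18155 · 0.123 = 0.022331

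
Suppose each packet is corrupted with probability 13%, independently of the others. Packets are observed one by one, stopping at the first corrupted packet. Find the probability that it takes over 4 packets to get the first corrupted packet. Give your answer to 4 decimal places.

Y = number of packets to the first success; geometric, p = 0.13.
P(Y > 4) = P(first 4 all fail) = (1−p)^4 = 0.572898

0.5729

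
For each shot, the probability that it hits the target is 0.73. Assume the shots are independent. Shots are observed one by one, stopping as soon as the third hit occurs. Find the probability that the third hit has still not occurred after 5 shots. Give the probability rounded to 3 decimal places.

0.126

Needing more than 5 shots ⇔ fewer than 3 successes in the first 5. With X ~ Binomial(5, 0.73), P(Y > 5) = P(X ≤ 2).
  k=0: C(5,0)·0.73^0·0.27^5 = 0.00143
  k=1: C(5,1)·0.73^1·0.27^4 = 0.01940
  k=2: C(5,2)·0.73^2·0.27^3 = 0.10489
P(X ≤ 2) = 0.12572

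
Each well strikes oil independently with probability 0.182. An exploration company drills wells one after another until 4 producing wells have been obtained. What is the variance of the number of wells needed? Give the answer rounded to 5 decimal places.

98.78034

Y = total wells until the fourth success; negative binomial with r=4, p=0.182.
Var(Y) = r(1−p)/p² = 4·0.818 / 0.182² = 98.7803405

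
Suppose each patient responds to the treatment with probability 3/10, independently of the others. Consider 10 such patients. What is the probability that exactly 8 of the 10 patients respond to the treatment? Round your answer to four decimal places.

X ~ Binomial(n=10, p=0.30).
P(X=8) = C(10,8) · p^8 · (1−p)^2
= 45 · 6.561e-05 · 0.49 = 0.001447

0.0014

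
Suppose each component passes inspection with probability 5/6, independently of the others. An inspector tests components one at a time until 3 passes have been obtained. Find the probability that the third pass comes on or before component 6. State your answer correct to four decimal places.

Finishing within 6 components ⇔ at least 3 successes in the first 6. With X ~ Binomial(6, 0.833333), P(Y ≤ 6) = 1 − P(X ≤ 2).
  k=0: C(6,0)·0.833333^0·0.166667^6 = 0.000021
  k=1: C(6,1)·0.833333^1·0.166667^5 = 0.000643
  k=2: C(6,2)·0.833333^2·0.166667^4 = 0.008038
1 − 0.008702 = 0.991298

0.9913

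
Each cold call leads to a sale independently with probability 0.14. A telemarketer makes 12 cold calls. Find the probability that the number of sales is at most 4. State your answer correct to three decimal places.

X ~ Binomial(12, 0.14); P(X ≤ 4) = Σ C(12,k) p^k (1−p)^(12−k) over k:
  k=0: C(12,0)·0.14^0·0.86^12 = 0.16367
  k=1: C(12,1)·0.14^1·0.86^11 = 0.31974
  k=2: C(12,2)·0.14^2·0.86^10 = 0.28628
  k=3: C(12,3)·0.14^3·0.86^9 = 0.15534
  k=4: C(12,4)·0.14^4·0.86^8 = 0.05690
Total = 0.98193

0.982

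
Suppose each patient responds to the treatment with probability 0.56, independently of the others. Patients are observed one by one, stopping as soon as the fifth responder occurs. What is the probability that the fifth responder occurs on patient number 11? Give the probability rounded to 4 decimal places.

0.0839

Y = trial on which the fifth success occurs; negative binomial, r=5, p=0.56.
P(Y=11) = C(10,4) · p^5 · (1−p)^6
= 210 · 0.055073 · 0.0072563 = 0.083922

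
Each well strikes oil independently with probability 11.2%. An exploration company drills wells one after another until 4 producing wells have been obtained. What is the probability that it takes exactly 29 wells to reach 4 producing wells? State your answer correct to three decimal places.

Y = trial on which the fourth success occurs; negative binomial, r=4, p=0.112.
P(Y=29) = C(28,3) · p^4 · (1−p)^25
= 3276 · 0.00015735 · 0.051324 = 0.02646

0.026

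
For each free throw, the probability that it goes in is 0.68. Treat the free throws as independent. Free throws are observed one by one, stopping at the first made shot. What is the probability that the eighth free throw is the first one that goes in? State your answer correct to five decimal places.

Geometric (trials to first success), p = 0.68.
P(Y = 8) = (1−p)^7 · p = 0.0003436 · 0.68 = 0.0002336

0.00023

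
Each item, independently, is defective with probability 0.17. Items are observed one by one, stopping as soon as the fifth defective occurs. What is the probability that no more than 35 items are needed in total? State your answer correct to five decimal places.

0.73292

Finishing within 35 items ⇔ at least 5 successes in the first 35. With X ~ Binomial(35, 0.17), P(Y ≤ 35) = 1 − P(X ≤ 4).
  k=0: C(35,0)·0.17^0·0.83^35 = 0.0014714
  k=1: C(35,1)·0.17^1·0.83^34 = 0.0105480
  k=2: C(35,2)·0.17^2·0.83^33 = 0.0367275
  k=3: C(35,3)·0.17^3·0.83^32 = 0.0827476
  k=4: C(35,4)·0.17^4·0.83^31 = 0.1355864
1 − 0.2670810 = 0.7329190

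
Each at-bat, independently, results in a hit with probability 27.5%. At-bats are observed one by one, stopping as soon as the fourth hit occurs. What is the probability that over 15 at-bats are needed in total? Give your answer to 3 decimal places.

0.375

Needing more than 15 at-bats ⇔ fewer than 4 successes in the first 15. With X ~ Binomial(15, 0.275), P(Y > 15) = P(X ≤ 3).
  k=0: C(15,0)·0.275^0·0.725^15 = 0.00804
  k=1: C(15,1)·0.275^1·0.725^14 = 0.04573
  k=2: C(15,2)·0.275^2·0.725^13 = 0.12141
  k=3: C(15,3)·0.275^3·0.725^12 = 0.19956
P(X ≤ 3) = 0.37473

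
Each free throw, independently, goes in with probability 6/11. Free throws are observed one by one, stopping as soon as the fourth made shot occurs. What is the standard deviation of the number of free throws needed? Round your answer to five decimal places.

Y = total free throws until the fourth success; negative binomial with r=4, p=0.545455.
SD(Y) = √[r(1−p)/p²] = √(6.1111111) = 2.4720662

2.47207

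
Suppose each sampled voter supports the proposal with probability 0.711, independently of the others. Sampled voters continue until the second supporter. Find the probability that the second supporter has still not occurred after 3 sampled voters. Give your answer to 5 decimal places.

0.20229

Needing more than 3 sampled voters ⇔ fewer than 2 successes in the first 3. With X ~ Binomial(3, 0.711), P(Y > 3) = P(X ≤ 1).
  k=0: C(3,0)·0.711^0·0.289^3 = 0.0241376
  k=1: C(3,1)·0.711^1·0.289^2 = 0.1781503
P(X ≤ 1) = 0.2022879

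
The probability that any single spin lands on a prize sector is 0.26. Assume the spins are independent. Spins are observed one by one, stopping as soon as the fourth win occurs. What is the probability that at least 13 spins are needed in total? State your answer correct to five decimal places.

0.61763

Needing more than 12 spins ⇔ fewer than 4 successes in the first 12. With X ~ Binomial(12, 0.26), P(Y > 12) = P(X ≤ 3).
  k=0: C(12,0)·0.26^0·0.74^12 = 0.0269638
  k=1: C(12,1)·0.26^1·0.74^11 = 0.1136851
  k=2: C(12,2)·0.26^2·0.74^10 = 0.2196888
  k=3: C(12,3)·0.26^3·0.74^9 = 0.2572931
P(X ≤ 3) = 0.6176308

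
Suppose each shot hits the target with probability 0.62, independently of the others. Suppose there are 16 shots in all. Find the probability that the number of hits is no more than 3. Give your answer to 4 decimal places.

X ~ Binomial(16, 0.62); P(X ≤ 3) = Σ C(16,k) p^k (1−p)^(16−k) over k:
  k=0: C(16,0)·0.62^0·0.38^16 = 0.000000
  k=1: C(16,1)·0.62^1·0.38^15 = 0.000005
  k=2: C(16,2)·0.62^2·0.38^14 = 0.000060
  k=3: C(16,3)·0.62^3·0.38^13 = 0.000460
Total = 0.000525

0.0005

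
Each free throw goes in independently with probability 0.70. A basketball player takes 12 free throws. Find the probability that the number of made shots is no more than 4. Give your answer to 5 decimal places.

0.00949

X ~ Binomial(12, 0.70); P(X ≤ 4) = Σ C(12,k) p^k (1−p)^(12−k) over k:
  k=0: C(12,0)·0.70^0·0.30^12 = 0.0000005
  k=1: C(12,1)·0.70^1·0.30^11 = 0.0000149
  k=2: C(12,2)·0.70^2·0.30^10 = 0.0001910
  k=3: C(12,3)·0.70^3·0.30^9 = 0.0014853
  k=4: C(12,4)·0.70^4·0.30^8 = 0.0077977
Total = 0.0094894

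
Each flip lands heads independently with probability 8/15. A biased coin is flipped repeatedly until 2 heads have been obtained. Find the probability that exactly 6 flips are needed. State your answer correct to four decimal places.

0.0675

Y = trial on which the second success occurs; negative binomial, r=2, p=0.533333.
P(Y=6) = C(5,1) · p^2 · (1−p)^4
= 5 · 0.28444 · 0.047427 = 0.067452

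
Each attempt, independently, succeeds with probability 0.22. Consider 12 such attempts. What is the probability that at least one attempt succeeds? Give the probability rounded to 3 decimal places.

0.949

P(at least one) = 1 − P(none) = 1 − (1 − 0.22)^12
= 1 − 0.05071 = 0.94929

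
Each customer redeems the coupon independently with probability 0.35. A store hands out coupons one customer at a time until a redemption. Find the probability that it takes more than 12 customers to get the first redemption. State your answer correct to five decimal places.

0.00569

Y = number of customers to the first success; geometric, p = 0.35.
P(Y > 12) = P(first 12 all fail) = (1−p)^12 = 0.0056880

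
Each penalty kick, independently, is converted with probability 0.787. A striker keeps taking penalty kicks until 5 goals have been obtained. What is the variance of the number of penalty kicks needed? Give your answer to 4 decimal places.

Y = total penalty kicks until the fifth success; negative binomial with r=5, p=0.787.
Var(Y) = r(1−p)/p² = 5·0.213 / 0.787² = 1.719492

1.7195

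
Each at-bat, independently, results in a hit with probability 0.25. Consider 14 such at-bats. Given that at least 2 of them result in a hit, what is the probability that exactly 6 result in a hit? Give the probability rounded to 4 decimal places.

0.0816

X ~ Binomial(14, 0.25). Want P(X=6 | X≥2) = P(X=6) / P(X≥2).
P(X=6) = C(14,6)·0.25^6·0.75^8 = 0.073398
P(X≥2) = 1 − 0.017818 − 0.083150 = 0.899032
Ratio = 0.073398 / 0.899032 = 0.081641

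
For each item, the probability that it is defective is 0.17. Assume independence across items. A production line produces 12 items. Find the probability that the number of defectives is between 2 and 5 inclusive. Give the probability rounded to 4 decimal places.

X ~ Binomial(12, 0.17); P(2 ≤ X ≤ 5) = Σ C(12,k) p^k (1−p)^(12−k) over k:
  k=2: C(12,2)·0.17^2·0.83^10 = 0.295953
  k=3: C(12,3)·0.17^3·0.83^9 = 0.202056
  k=4: C(12,4)·0.17^4·0.83^8 = 0.093116
  k=5: C(12,5)·0.17^5·0.83^7 = 0.030515
Total = 0.621641

0.6216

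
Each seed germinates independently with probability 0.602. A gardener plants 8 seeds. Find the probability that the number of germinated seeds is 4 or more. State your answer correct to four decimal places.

0.8294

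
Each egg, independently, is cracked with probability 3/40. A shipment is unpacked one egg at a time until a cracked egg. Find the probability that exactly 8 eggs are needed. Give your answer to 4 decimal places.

0.0435

Geometric (trials to first success), p = 0.075.
P(Y = 8) = (1−p)^7 · p = 0.57942 · 0.075 = 0.043456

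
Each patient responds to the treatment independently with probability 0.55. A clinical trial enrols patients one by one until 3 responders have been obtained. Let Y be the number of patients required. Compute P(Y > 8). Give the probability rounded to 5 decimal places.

Needing more than 8 patients ⇔ fewer than 3 successes in the first 8. With X ~ Binomial(8, 0.55), P(Y > 8) = P(X ≤ 2).
  k=0: C(8,0)·0.55^0·0.45^8 = 0.0016815
  k=1: C(8,1)·0.55^1·0.45^7 = 0.0164415
  k=2: C(8,2)·0.55^2·0.45^6 = 0.0703329
P(X ≤ 2) = 0.0884559

0.08846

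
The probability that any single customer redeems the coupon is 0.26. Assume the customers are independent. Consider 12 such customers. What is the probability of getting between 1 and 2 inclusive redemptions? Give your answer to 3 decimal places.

X ~ Binomial(12, 0.26); P(1 ≤ X ≤ 2) = Σ C(12,k) p^k (1−p)^(12−k) over k:
  k=1: C(12,1)·0.26^1·0.74^11 = 0.11369
  k=2: C(12,2)·0.26^2·0.74^10 = 0.21969
Total = 0.33337

0.333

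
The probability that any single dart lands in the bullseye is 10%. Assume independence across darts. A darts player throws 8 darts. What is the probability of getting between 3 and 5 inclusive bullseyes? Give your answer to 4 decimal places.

X ~ Binomial(8, 0.10); P(3 ≤ X ≤ 5) = Σ C(8,k) p^k (1−p)^(8−k) over k:
  k=3: C(8,3)·0.10^3·0.90^5 = 0.033067
  k=4: C(8,4)·0.10^4·0.90^4 = 0.004593
  k=5: C(8,5)·0.10^5·0.90^3 = 0.000408
Total = 0.038068

0.0381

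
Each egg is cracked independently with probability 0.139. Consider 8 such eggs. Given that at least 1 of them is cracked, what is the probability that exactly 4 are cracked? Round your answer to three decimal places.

0.021

X ~ Binomial(8, 0.139). Want P(X=4 | X≥1) = P(X=4) / P(X≥1).
P(X=4) = C(8,4)·0.139^4·0.861^4 = 0.01436
P(X≥1) = 1 − 0.30201 = 0.69799
Ratio = 0.01436 / 0.69799 = 0.02057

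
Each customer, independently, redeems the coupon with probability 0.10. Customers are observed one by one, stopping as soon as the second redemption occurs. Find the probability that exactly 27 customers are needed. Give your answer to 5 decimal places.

Y = trial on which the second success occurs; negative binomial, r=2, p=0.10.
P(Y=27) = C(26,1) · p^2 · (1−p)^25
= 26 · 0.01 · 0.07179 = 0.0186653

0.01867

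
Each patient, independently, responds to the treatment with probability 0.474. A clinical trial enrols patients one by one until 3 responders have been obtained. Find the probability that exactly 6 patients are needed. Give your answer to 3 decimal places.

Y = trial on which the third success occurs; negative binomial, r=3, p=0.474.
P(Y=6) = C(5,2) · p^3 · (1−p)^3
= 10 · 0.1065 · 0.14553 = 0.15499

0.155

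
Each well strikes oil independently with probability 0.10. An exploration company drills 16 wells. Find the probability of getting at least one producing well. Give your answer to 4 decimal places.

P(at least one) = 1 − P(none) = 1 − (1 − 0.10)^16
= 1 − 0.185302 = 0.814698

0.8147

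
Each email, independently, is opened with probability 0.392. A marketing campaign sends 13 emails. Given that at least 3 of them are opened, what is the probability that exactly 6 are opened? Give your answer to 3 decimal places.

X ~ Binomial(13, 0.392). Want P(X=6 | X≥3) = P(X=6) / P(X≥3).
P(X=6) = C(13,6)·0.392^6·0.608^7 = 0.19123
P(X≥3) = 1 − 0.00155 − 0.01300 − 0.05030 = 0.93514
Ratio = 0.19123 / 0.93514 = 0.20449

0.204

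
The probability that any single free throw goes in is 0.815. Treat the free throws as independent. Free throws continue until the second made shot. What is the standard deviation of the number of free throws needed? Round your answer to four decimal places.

Y = total free throws until the second success; negative binomial with r=2, p=0.815.
SD(Y) = √[r(1−p)/p²] = √(0.557040) = 0.746351

0.7464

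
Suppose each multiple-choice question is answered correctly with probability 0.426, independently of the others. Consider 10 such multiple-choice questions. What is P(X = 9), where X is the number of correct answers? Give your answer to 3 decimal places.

X ~ Binomial(n=10, p=0.426).
P(X=9) = C(10,9) · p^9 · (1−p)^1
= 10 · 0.00046205 · 0.574 = 0.00265

0.003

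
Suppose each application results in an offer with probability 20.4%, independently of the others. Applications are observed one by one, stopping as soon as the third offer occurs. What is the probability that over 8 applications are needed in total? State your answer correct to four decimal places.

Needing more than 8 applications ⇔ fewer than 3 successes in the first 8. With X ~ Binomial(8, 0.204), P(Y > 8) = P(X ≤ 2).
  k=0: C(8,0)·0.204^0·0.796^8 = 0.161178
  k=1: C(8,1)·0.204^1·0.796^7 = 0.330454
  k=2: C(8,2)·0.204^2·0.796^6 = 0.296413
P(X ≤ 2) = 0.788045

0.7880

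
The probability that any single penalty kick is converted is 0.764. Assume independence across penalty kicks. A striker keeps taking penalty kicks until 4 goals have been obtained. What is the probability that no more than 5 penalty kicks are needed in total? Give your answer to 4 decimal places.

0.6623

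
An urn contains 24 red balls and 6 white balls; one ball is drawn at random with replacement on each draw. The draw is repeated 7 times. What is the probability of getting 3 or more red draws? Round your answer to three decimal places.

X ~ Binomial(7, 0.80); P(X ≥ 3) = Σ C(7,k) p^k (1−p)^(7−k) over k:
  k=3: C(7,3)·0.80^3·0.20^4 = 0.02867
  k=4: C(7,4)·0.80^4·0.20^3 = 0.11469
  k=5: C(7,5)·0.80^5·0.20^2 = 0.27525
  k=6: C(7,6)·0.80^6·0.20^1 = 0.36700
  k=7: C(7,7)·0.80^7·0.20^0 = 0.20972
Total = 0.99533

0.995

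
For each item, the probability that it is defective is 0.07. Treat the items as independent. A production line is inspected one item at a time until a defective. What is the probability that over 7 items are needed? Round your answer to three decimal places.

0.602

Y = number of items to the first success; geometric, p = 0.07.
P(Y > 7) = P(first 7 all fail) = (1−p)^7 = 0.60170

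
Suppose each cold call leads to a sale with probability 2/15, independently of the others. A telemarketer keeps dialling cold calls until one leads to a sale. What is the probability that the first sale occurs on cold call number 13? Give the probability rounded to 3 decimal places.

Geometric (trials to first success), p = 0.133333.
P(Y = 13) = (1−p)^12 · p = 0.17957 · 0.133333 = 0.02394

0.024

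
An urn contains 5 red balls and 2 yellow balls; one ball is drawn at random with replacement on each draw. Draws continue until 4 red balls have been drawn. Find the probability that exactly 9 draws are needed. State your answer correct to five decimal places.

Y = trial on which the fourth success occurs; negative binomial, r=4, p=0.714286.
P(Y=9) = C(8,3) · p^4 · (1−p)^5
= 56 · 0.26031 · 0.001904 = 0.0277546

0.02775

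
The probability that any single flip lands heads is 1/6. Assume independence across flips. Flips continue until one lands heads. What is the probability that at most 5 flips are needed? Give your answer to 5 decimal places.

0.59812

Y = number of flips to the first success; geometric, p = 0.166667.
P(Y ≤ 5) = 1 − (1−p)^5 = 1 − 0.4018776 = 0.5981224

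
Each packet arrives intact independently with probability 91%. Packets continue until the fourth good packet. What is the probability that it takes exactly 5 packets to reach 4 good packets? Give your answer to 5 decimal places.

0.24687

Y = trial on which the fourth success occurs; negative binomial, r=4, p=0.91.
P(Y=5) = C(4,3) · p^4 · (1−p)^1
= 4 · 0.68575 · 0.09 = 0.2468699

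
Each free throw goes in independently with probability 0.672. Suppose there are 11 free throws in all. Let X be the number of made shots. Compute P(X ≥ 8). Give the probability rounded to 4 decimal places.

X ~ Binomial(11, 0.672); P(X ≥ 8) = Σ C(11,k) p^k (1−p)^(11−k) over k:
  k=8: C(11,8)·0.672^8·0.328^3 = 0.242136
  k=9: C(11,9)·0.672^9·0.328^2 = 0.165361
  k=10: C(11,10)·0.672^10·0.328^1 = 0.067758
  k=11: C(11,11)·0.672^11·0.328^0 = 0.012620
Total = 0.487875

0.4879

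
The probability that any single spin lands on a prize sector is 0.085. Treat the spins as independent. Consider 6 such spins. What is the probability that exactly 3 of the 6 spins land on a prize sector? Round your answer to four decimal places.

0.0094

X ~ Binomial(n=6, p=0.085).
P(X=3) = C(6,3) · p^3 · (1−p)^3
= 20 · 0.00061412 · 0.76606 = 0.009409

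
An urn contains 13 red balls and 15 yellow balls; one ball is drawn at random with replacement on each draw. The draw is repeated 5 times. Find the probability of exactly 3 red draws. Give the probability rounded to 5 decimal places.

0.28723

X ~ Binomial(n=5, p=0.464286).
P(X=3) = C(5,3) · p^3 · (1−p)^2
= 10 · 0.10008 · 0.28699 = 0.2872251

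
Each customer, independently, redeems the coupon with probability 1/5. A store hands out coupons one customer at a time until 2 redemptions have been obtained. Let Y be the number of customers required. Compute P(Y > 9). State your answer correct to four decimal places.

Needing more than 9 customers ⇔ fewer than 2 successes in the first 9. With X ~ Binomial(9, 0.20), P(Y > 9) = P(X ≤ 1).
  k=0: C(9,0)·0.20^0·0.80^9 = 0.134218
  k=1: C(9,1)·0.20^1·0.80^8 = 0.301990
P(X ≤ 1) = 0.436208

0.4362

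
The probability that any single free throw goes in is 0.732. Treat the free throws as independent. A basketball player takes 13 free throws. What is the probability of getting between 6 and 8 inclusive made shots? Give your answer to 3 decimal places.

X ~ Binomial(13, 0.732); P(6 ≤ X ≤ 8) = Σ C(13,k) p^k (1−p)^(13−k) over k:
  k=6: C(13,6)·0.732^6·0.268^7 = 0.02621
  k=7: C(13,7)·0.732^7·0.268^6 = 0.07160
  k=8: C(13,8)·0.732^8·0.268^5 = 0.14667
Total = 0.24448

0.244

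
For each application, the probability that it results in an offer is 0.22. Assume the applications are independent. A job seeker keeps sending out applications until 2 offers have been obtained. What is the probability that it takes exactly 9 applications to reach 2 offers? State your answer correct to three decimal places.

0.068

Y = trial on which the second success occurs; negative binomial, r=2, p=0.22.
P(Y=9) = C(8,1) · p^2 · (1−p)^7
= 8 · 0.0484 · 0.17566 = 0.06801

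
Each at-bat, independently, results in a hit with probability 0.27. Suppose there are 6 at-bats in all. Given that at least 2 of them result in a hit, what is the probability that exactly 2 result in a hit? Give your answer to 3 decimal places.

X ~ Binomial(6, 0.27). Want P(X=2 | X≥2) = P(X=2) / P(X≥2).
P(X=2) = C(6,2)·0.27^2·0.73^4 = 0.31053
P(X≥2) = 1 − 0.15133 − 0.33584 = 0.51283
Ratio = 0.31053 / 0.51283 = 0.60553

0.606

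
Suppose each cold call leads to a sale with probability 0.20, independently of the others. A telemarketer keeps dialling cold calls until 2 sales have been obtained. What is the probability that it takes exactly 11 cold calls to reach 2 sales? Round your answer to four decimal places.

0.0537

Y = trial on which the second success occurs; negative binomial, r=2, p=0.20.
P(Y=11) = C(10,1) · p^2 · (1−p)^9
= 10 · 0.04 · 0.13422 = 0.053687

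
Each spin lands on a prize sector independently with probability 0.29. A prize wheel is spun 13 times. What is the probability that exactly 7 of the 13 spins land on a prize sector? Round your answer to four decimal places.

0.0379

X ~ Binomial(n=13, p=0.29).
P(X=7) = C(13,7) · p^7 · (1−p)^6
= 1716 · 0.0001725 · 0.1281 = 0.037919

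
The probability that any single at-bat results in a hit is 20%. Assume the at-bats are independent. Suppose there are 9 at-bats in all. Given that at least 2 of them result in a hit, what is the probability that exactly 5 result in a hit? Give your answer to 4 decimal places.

X ~ Binomial(9, 0.20). Want P(X=5 | X≥2) = P(X=5) / P(X≥2).
P(X=5) = C(9,5)·0.20^5·0.80^4 = 0.016515
P(X≥2) = 1 − 0.134218 − 0.301990 = 0.563792
Ratio = 0.016515 / 0.563792 = 0.029293

0.0293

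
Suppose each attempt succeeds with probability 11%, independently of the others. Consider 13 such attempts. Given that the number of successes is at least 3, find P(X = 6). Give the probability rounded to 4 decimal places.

0.0081

X ~ Binomial(13, 0.11). Want P(X=6 | X≥3) = P(X=6) / P(X≥3).
P(X=6) = C(13,6)·0.11^6·0.89^7 = 0.001345
P(X≥3) = 1 − 0.219821 − 0.353196 − 0.261921 = 0.165061
Ratio = 0.001345 / 0.165061 = 0.008146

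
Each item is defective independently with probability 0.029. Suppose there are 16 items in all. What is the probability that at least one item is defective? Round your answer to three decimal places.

0.376

P(at least one) = 1 − P(none) = 1 − (1 − 0.029)^16
= 1 − 0.62446 = 0.37554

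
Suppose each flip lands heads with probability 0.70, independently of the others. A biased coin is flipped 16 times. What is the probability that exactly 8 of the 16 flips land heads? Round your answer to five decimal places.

X ~ Binomial(n=16, p=0.70).
P(X=8) = C(16,8) · p^8 · (1−p)^8
= 12870 · 0.057648 · 6.561e-05 = 0.0486780

0.04868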